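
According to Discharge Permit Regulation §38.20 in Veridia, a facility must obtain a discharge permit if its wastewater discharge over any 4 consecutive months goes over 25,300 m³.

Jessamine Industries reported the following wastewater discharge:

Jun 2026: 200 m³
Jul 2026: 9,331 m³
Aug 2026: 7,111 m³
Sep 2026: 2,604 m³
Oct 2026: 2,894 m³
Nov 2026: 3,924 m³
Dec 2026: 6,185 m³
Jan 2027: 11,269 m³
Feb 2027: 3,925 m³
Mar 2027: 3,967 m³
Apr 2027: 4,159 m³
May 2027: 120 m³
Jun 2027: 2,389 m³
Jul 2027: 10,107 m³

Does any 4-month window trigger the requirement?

Yes

Jun 2026–Sep 2026: 200 m³ + 9,331 m³ + 7,111 m³ + 2,604 m³ = 19,246 m³ (under)
Jul 2026–Oct 2026: 9,331 m³ + 7,111 m³ + 2,604 m³ + 2,894 m³ = 21,940 m³ (under)
Aug 2026–Nov 2026: 7,111 m³ + 2,604 m³ + 2,894 m³ + 3,924 m³ = 16,533 m³ (under)
Sep 2026–Dec 2026: 2,604 m³ + 2,894 m³ + 3,924 m³ + 6,185 m³ = 15,607 m³ (under)
Oct 2026–Jan 2027: 2,894 m³ + 3,924 m³ + 6,185 m³ + 11,269 m³ = 24,272 m³ (under)
Nov 2026–Feb 2027: 3,924 m³ + 6,185 m³ + 11,269 m³ + 3,925 m³ = 25,303 m³ (over)
Dec 2026–Mar 2027: 6,185 m³ + 11,269 m³ + 3,925 m³ + 3,967 m³ = 25,346 m³ (over)
Jan 2027–Apr 2027: 11,269 m³ + 3,925 m³ + 3,967 m³ + 4,159 m³ = 23,320 m³ (under)
Feb 2027–May 2027: 3,925 m³ + 3,967 m³ + 4,159 m³ + 120 m³ = 12,171 m³ (under)
Mar 2027–Jun 2027: 3,967 m³ + 4,159 m³ + 120 m³ + 2,389 m³ = 10,635 m³ (under)
Apr 2027–Jul 2027: 4,159 m³ + 120 m³ + 2,389 m³ + 10,107 m³ = 16,775 m³ (under)
At least one window exceeds 25,300 m³.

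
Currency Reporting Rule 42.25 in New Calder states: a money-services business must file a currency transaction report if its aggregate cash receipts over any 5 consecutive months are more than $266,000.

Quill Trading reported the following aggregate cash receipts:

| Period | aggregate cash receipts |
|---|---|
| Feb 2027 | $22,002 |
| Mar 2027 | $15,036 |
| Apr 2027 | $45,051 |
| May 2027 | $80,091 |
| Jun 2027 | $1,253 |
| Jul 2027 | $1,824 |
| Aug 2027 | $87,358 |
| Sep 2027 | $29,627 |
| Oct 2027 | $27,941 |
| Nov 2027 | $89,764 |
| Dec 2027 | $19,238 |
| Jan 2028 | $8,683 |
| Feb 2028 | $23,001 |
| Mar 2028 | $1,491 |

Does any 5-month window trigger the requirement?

Feb 2027–Jun 2027: $22,002 + $15,036 + $45,051 + $80,091 + $1,253 = $163,433 (under)
Mar 2027–Jul 2027: $15,036 + $45,051 + $80,091 + $1,253 + $1,824 = $143,255 (under)
Apr 2027–Aug 2027: $45,051 + $80,091 + $1,253 + $1,824 + $87,358 = $215,577 (under)
May 2027–Sep 2027: $80,091 + $1,253 + $1,824 + $87,358 + $29,627 = $200,153 (under)
Jun 2027–Oct 2027: $1,253 + $1,824 + $87,358 + $29,627 + $27,941 = $148,003 (under)
Jul 2027–Nov 2027: $1,824 + $87,358 + $29,627 + $27,941 + $89,764 = $236,514 (under)
Aug 2027–Dec 2027: $87,358 + $29,627 + $27,941 + $89,764 + $19,238 = $253,928 (under)
Sep 2027–Jan 2028: $29,627 + $27,941 + $89,764 + $19,238 + $8,683 = $175,253 (under)
Oct 2027–Feb 2028: $27,941 + $89,764 + $19,238 + $8,683 + $23,001 = $168,627 (under)
Nov 2027–Mar 2028: $89,764 + $19,238 + $8,683 + $23,001 + $1,491 = $142,177 (under)
No window exceeds $266,000.

No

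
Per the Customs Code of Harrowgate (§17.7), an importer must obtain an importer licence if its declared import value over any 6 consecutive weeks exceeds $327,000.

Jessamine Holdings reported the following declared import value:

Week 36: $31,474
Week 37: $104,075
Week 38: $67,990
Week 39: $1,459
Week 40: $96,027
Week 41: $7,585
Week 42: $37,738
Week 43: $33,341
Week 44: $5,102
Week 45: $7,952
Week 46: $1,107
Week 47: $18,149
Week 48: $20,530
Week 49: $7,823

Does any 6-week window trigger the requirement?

Week 36–Week 41: $31,474 + $104,075 + $67,990 + $1,459 + $96,027 + $7,585 = $308,610 (under)
Week 37–Week 42: $104,075 + $67,990 + $1,459 + $96,027 + $7,585 + $37,738 = $314,874 (under)
Week 38–Week 43: $67,990 + $1,459 + $96,027 + $7,585 + $37,738 + $33,341 = $244,140 (under)
Week 39–Week 44: $1,459 + $96,027 + $7,585 + $37,738 + $33,341 + $5,102 = $181,252 (under)
Week 40–Week 45: $96,027 + $7,585 + $37,738 + $33,341 + $5,102 + $7,952 = $187,745 (under)
Week 41–Week 46: $7,585 + $37,738 + $33,341 + $5,102 + $7,952 + $1,107 = $92,825 (under)
Week 42–Week 47: $37,738 + $33,341 + $5,102 + $7,952 + $1,107 + $18,149 = $103,389 (under)
Week 43–Week 48: $33,341 + $5,102 + $7,952 + $1,107 + $18,149 + $20,530 = $86,181 (under)
Week 44–Week 49: $5,102 + $7,952 + $1,107 + $18,149 + $20,530 + $7,823 = $60,663 (under)
No window exceeds $327,000.

No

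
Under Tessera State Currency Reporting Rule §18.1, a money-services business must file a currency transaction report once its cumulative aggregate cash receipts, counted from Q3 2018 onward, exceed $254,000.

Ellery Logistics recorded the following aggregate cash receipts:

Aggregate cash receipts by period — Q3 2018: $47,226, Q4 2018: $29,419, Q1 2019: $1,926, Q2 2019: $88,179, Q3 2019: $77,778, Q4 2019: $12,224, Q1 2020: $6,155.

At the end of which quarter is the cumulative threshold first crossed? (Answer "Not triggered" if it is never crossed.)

Q4 2019

Through Q3 2018: $47,226
Through Q4 2018: $76,645
Through Q1 2019: $78,571
Through Q2 2019: $166,750
Through Q3 2019: $244,528
Through Q4 2019: $256,752 ← exceeds threshold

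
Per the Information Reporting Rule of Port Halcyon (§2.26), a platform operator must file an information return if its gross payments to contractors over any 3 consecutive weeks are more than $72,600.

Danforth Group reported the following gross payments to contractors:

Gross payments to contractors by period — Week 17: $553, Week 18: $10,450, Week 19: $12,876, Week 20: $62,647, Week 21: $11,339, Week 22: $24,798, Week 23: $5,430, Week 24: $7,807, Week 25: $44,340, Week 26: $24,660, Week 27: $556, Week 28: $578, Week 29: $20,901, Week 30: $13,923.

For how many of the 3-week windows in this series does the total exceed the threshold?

Week 17–Week 19: $553 + $10,450 + $12,876 = $23,879 (under)
Week 18–Week 20: $10,450 + $12,876 + $62,647 = $85,973 (over)
Week 19–Week 21: $12,876 + $62,647 + $11,339 = $86,862 (over)
Week 20–Week 22: $62,647 + $11,339 + $24,798 = $98,784 (over)
Week 21–Week 23: $11,339 + $24,798 + $5,430 = $41,567 (under)
Week 22–Week 24: $24,798 + $5,430 + $7,807 = $38,035 (under)
Week 23–Week 25: $5,430 + $7,807 + $44,340 = $57,577 (under)
Week 24–Week 26: $7,807 + $44,340 + $24,660 = $76,807 (over)
Week 25–Week 27: $44,340 + $24,660 + $556 = $69,556 (under)
Week 26–Week 28: $24,660 + $556 + $578 = $25,794 (under)
Week 27–Week 29: $556 + $578 + $20,901 = $22,035 (under)
Week 28–Week 30: $578 + $20,901 + $13,923 = $35,402 (under)
4 windows exceed the threshold.

4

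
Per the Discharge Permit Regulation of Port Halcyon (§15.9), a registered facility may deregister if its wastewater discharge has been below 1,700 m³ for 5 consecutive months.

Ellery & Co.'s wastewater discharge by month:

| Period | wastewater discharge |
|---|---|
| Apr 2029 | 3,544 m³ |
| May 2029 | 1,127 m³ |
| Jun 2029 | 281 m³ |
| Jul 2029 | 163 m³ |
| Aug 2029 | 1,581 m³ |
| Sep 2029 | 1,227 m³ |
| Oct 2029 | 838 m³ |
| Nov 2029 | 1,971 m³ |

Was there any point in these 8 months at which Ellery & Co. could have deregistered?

Yes

Months below 1,700 m³: May 2029, Jun 2029, Jul 2029, Aug 2029, Sep 2029, Oct 2029.
Longest run of consecutive months below the threshold: 6.
6 ≥ 5, so Ellery & Co. became eligible.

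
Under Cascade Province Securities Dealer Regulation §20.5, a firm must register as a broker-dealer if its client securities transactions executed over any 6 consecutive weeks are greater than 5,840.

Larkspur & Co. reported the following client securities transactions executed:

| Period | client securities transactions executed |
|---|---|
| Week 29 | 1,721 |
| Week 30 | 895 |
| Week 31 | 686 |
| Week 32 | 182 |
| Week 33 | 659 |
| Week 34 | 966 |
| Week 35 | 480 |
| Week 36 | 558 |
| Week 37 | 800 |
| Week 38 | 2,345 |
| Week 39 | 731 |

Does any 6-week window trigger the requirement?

Yes

Week 29–Week 34: 1,721 + 895 + 686 + 182 + 659 + 966 = 5,109 (under)
Week 30–Week 35: 895 + 686 + 182 + 659 + 966 + 480 = 3,868 (under)
Week 31–Week 36: 686 + 182 + 659 + 966 + 480 + 558 = 3,531 (under)
Week 32–Week 37: 182 + 659 + 966 + 480 + 558 + 800 = 3,645 (under)
Week 33–Week 38: 659 + 966 + 480 + 558 + 800 + 2,345 = 5,808 (under)
Week 34–Week 39: 966 + 480 + 558 + 800 + 2,345 + 731 = 5,880 (over)
At least one window exceeds 5,840.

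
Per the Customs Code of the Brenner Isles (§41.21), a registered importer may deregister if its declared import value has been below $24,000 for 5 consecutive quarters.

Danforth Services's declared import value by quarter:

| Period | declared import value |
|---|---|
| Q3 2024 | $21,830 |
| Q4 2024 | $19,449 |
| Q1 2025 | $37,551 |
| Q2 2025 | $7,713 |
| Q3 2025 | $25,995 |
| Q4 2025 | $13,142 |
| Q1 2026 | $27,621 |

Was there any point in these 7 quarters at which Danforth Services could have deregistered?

Quarters below $24,000: Q3 2024, Q4 2024, Q2 2025, Q4 2025.
Longest run of consecutive quarters below the threshold: 2.
2 < 5, so Danforth Services never became eligible.

No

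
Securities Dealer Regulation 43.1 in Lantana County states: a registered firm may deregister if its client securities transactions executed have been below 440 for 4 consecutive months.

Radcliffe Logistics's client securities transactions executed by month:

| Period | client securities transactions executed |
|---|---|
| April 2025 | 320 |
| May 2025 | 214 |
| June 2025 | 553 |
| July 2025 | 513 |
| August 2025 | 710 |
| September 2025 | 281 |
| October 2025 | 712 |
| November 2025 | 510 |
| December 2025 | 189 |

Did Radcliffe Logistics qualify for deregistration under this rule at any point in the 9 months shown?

Months below 440: April 2025, May 2025, September 2025, December 2025.
Longest run of consecutive months below the threshold: 2.
2 < 4, so Radcliffe Logistics never became eligible.

No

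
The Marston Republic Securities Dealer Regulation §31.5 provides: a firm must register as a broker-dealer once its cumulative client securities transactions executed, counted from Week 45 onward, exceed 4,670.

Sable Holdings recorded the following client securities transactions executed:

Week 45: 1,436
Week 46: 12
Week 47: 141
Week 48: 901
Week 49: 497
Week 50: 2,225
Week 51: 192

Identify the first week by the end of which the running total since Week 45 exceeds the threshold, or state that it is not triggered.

Through Week 45: 1,436
Through Week 46: 1,448
Through Week 47: 1,589
Through Week 48: 2,490
Through Week 49: 2,987
Through Week 50: 5,212 ← exceeds threshold

Week 50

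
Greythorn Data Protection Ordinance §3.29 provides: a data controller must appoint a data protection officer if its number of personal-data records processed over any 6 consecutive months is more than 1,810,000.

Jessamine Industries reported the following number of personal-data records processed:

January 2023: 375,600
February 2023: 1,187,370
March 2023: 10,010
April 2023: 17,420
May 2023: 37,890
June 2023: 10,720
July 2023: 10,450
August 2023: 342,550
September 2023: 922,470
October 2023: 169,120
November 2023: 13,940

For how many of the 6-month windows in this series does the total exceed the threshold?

0

January 2023–June 2023: 375,600 + 1,187,370 + 10,010 + 17,420 + 37,890 + 10,720 = 1,639,010 (under)
February 2023–July 2023: 1,187,370 + 10,010 + 17,420 + 37,890 + 10,720 + 10,450 = 1,273,860 (under)
March 2023–August 2023: 10,010 + 17,420 + 37,890 + 10,720 + 10,450 + 342,550 = 429,040 (under)
April 2023–September 2023: 17,420 + 37,890 + 10,720 + 10,450 + 342,550 + 922,470 = 1,341,500 (under)
May 2023–October 2023: 37,890 + 10,720 + 10,450 + 342,550 + 922,470 + 169,120 = 1,493,200 (under)
June 2023–November 2023: 10,720 + 10,450 + 342,550 + 922,470 + 169,120 + 13,940 = 1,469,250 (under)
0 windows exceed the threshold.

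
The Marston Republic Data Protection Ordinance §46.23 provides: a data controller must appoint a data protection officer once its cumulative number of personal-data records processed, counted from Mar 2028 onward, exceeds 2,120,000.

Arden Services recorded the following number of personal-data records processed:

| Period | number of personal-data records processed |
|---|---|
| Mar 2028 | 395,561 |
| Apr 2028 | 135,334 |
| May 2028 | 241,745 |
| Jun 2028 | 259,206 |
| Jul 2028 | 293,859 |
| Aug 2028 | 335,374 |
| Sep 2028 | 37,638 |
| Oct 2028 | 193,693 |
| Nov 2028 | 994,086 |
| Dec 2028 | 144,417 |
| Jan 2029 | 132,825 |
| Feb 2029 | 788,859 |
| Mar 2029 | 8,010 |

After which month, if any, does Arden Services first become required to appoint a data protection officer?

Nov 2028

Through Mar 2028: 395,561
Through Apr 2028: 530,895
Through May 2028: 772,640
Through Jun 2028: 1,031,846
Through Jul 2028: 1,325,705
Through Aug 2028: 1,661,079
Through Sep 2028: 1,698,717
Through Oct 2028: 1,892,410
Through Nov 2028: 2,886,496 ← exceeds threshold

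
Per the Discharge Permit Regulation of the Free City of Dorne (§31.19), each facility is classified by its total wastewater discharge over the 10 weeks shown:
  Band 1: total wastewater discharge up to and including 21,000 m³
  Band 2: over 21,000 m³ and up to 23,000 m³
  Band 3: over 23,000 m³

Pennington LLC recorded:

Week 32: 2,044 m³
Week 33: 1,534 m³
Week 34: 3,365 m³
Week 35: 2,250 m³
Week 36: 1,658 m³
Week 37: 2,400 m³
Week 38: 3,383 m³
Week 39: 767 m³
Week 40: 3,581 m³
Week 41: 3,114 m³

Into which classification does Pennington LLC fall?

Band 3

Total wastewater discharge: 2,044 m³ + 1,534 m³ + 3,365 m³ + 2,250 m³ + 1,658 m³ + 2,400 m³ + 3,383 m³ + 767 m³ + 3,581 m³ + 3,114 m³ = 24,096 m³.
24,096 m³ > 23,000 m³, so Band 3 applies.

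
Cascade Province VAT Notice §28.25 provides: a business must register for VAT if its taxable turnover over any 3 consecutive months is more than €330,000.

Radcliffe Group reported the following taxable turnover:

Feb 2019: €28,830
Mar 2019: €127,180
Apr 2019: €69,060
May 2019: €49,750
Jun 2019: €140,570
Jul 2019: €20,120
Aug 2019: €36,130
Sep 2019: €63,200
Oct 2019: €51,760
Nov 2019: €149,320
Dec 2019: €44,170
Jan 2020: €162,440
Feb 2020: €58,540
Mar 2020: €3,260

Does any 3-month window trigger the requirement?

Feb 2019–Apr 2019: €28,830 + €127,180 + €69,060 = €225,070 (under)
Mar 2019–May 2019: €127,180 + €69,060 + €49,750 = €245,990 (under)
Apr 2019–Jun 2019: €69,060 + €49,750 + €140,570 = €259,380 (under)
May 2019–Jul 2019: €49,750 + €140,570 + €20,120 = €210,440 (under)
Jun 2019–Aug 2019: €140,570 + €20,120 + €36,130 = €196,820 (under)
Jul 2019–Sep 2019: €20,120 + €36,130 + €63,200 = €119,450 (under)
Aug 2019–Oct 2019: €36,130 + €63,200 + €51,760 = €151,090 (under)
Sep 2019–Nov 2019: €63,200 + €51,760 + €149,320 = €264,280 (under)
Oct 2019–Dec 2019: €51,760 + €149,320 + €44,170 = €245,250 (under)
Nov 2019–Jan 2020: €149,320 + €44,170 + €162,440 = €355,930 (over)
Dec 2019–Feb 2020: €44,170 + €162,440 + €58,540 = €265,150 (under)
Jan 2020–Mar 2020: €162,440 + €58,540 + €3,260 = €224,240 (under)
At least one window exceeds €330,000.

Yes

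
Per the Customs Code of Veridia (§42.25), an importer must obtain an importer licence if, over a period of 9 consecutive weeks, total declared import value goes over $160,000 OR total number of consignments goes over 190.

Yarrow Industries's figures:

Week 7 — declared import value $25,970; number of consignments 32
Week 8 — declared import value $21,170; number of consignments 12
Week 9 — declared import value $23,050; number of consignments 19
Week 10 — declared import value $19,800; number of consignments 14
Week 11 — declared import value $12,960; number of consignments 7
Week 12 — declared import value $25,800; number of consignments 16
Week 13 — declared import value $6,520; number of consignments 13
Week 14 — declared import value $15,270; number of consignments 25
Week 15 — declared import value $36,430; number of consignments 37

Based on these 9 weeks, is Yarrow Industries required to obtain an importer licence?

Yes

Total declared import value: $25,970 + $21,170 + $23,050 + $19,800 + $12,960 + $25,800 + $6,520 + $15,270 + $36,430 = $186,970 (> $160,000).
Total number of consignments: 32 + 12 + 19 + 14 + 7 + 16 + 13 + 25 + 37 = 175 (≤ 190).
The test is 'or': at least one threshold is exceeded.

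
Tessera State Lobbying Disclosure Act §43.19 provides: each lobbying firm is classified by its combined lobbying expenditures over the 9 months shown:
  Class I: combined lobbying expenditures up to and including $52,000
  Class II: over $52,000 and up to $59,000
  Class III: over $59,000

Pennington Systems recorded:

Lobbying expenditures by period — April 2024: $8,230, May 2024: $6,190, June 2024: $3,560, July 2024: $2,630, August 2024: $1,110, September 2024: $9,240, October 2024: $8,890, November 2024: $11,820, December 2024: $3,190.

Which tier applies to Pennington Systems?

Class II

Combined lobbying expenditures: $8,230 + $6,190 + $3,560 + $2,630 + $1,110 + $9,240 + $8,890 + $11,820 + $3,190 = $54,860.
$52,000 < $54,860 ≤ $59,000, so Class II applies.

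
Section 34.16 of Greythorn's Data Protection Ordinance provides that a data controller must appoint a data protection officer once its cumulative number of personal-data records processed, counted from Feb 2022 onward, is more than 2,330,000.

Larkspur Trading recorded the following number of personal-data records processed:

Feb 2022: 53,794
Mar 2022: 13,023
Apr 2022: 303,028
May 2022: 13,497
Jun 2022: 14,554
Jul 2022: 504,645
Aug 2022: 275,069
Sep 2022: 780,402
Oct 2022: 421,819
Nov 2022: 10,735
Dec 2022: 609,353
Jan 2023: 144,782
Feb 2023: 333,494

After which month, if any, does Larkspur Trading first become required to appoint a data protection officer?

Oct 2022

Through Feb 2022: 53,794
Through Mar 2022: 66,817
Through Apr 2022: 369,845
Through May 2022: 383,342
Through Jun 2022: 397,896
Through Jul 2022: 902,541
Through Aug 2022: 1,177,610
Through Sep 2022: 1,958,012
Through Oct 2022: 2,379,831 ← exceeds threshold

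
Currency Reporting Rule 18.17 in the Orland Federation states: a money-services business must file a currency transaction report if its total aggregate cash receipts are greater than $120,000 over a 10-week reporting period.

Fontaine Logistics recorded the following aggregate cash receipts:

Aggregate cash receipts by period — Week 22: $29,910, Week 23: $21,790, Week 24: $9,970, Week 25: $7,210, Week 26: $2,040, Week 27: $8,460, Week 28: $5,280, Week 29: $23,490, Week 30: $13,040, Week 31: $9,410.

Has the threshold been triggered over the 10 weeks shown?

Yes

Total aggregate cash receipts: $29,910 + $21,790 + $9,970 + $7,210 + $2,040 + $8,460 + $5,280 + $23,490 + $13,040 + $9,410 = $130,600.
$130,600 > $120,000, so the threshold is exceeded.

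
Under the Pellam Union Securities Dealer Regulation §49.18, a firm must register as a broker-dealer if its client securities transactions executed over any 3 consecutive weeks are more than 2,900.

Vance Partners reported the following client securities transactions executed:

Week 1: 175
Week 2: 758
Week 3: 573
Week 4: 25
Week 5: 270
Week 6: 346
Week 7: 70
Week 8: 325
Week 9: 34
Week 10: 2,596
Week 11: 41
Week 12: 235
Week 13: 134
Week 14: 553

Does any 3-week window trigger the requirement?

Yes

Week 1–Week 3: 175 + 758 + 573 = 1,506 (under)
Week 2–Week 4: 758 + 573 + 25 = 1,356 (under)
Week 3–Week 5: 573 + 25 + 270 = 868 (under)
Week 4–Week 6: 25 + 270 + 346 = 641 (under)
Week 5–Week 7: 270 + 346 + 70 = 686 (under)
Week 6–Week 8: 346 + 70 + 325 = 741 (under)
Week 7–Week 9: 70 + 325 + 34 = 429 (under)
Week 8–Week 10: 325 + 34 + 2,596 = 2,955 (over)
Week 9–Week 11: 34 + 2,596 + 41 = 2,671 (under)
Week 10–Week 12: 2,596 + 41 + 235 = 2,872 (under)
Week 11–Week 13: 41 + 235 + 134 = 410 (under)
Week 12–Week 14: 235 + 134 + 553 = 922 (under)
At least one window exceeds 2,900.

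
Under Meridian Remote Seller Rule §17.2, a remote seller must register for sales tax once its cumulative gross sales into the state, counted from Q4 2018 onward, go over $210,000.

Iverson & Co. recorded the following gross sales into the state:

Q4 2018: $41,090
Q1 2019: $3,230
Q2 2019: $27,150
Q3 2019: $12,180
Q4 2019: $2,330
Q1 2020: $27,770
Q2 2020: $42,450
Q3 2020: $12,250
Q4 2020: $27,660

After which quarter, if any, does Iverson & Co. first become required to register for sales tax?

Not triggered

Through Q4 2018: $41,090
Through Q1 2019: $44,320
Through Q2 2019: $71,470
Through Q3 2019: $83,650
Through Q4 2019: $85,980
Through Q1 2020: $113,750
Through Q2 2020: $156,200
Through Q3 2020: $168,450
Through Q4 2020: $196,110
Final cumulative total $196,110 ≤ $210,000; the threshold is never exceeded.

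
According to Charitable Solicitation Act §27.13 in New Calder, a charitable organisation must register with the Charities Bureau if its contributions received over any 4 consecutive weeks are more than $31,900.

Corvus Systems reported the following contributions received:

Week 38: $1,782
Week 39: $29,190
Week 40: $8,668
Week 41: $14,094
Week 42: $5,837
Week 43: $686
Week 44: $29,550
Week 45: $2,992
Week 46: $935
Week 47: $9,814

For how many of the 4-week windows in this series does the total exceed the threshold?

Week 38–Week 41: $1,782 + $29,190 + $8,668 + $14,094 = $53,734 (over)
Week 39–Week 42: $29,190 + $8,668 + $14,094 + $5,837 = $57,789 (over)
Week 40–Week 43: $8,668 + $14,094 + $5,837 + $686 = $29,285 (under)
Week 41–Week 44: $14,094 + $5,837 + $686 + $29,550 = $50,167 (over)
Week 42–Week 45: $5,837 + $686 + $29,550 + $2,992 = $39,065 (over)
Week 43–Week 46: $686 + $29,550 + $2,992 + $935 = $34,163 (over)
Week 44–Week 47: $29,550 + $2,992 + $935 + $9,814 = $43,291 (over)
6 windows exceed the threshold.

6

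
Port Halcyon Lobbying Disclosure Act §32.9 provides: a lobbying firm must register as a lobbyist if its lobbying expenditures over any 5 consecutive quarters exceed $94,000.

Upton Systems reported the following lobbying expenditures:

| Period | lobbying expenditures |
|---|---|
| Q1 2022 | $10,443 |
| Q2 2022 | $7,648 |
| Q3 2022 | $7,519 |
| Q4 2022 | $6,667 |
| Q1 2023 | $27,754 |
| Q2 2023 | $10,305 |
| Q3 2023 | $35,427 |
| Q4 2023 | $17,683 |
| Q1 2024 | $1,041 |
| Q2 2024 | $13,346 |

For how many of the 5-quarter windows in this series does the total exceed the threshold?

1

Q1 2022–Q1 2023: $10,443 + $7,648 + $7,519 + $6,667 + $27,754 = $60,031 (under)
Q2 2022–Q2 2023: $7,648 + $7,519 + $6,667 + $27,754 + $10,305 = $59,893 (under)
Q3 2022–Q3 2023: $7,519 + $6,667 + $27,754 + $10,305 + $35,427 = $87,672 (under)
Q4 2022–Q4 2023: $6,667 + $27,754 + $10,305 + $35,427 + $17,683 = $97,836 (over)
Q1 2023–Q1 2024: $27,754 + $10,305 + $35,427 + $17,683 + $1,041 = $92,210 (under)
Q2 2023–Q2 2024: $10,305 + $35,427 + $17,683 + $1,041 + $13,346 = $77,802 (under)
1 window exceeds the threshold.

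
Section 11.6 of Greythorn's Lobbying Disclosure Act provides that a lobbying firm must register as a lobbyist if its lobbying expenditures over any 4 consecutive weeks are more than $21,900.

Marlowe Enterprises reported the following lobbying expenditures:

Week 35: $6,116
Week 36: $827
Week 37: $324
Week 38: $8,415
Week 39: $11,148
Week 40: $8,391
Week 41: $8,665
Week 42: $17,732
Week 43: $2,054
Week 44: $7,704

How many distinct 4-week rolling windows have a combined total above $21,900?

Week 35–Week 38: $6,116 + $827 + $324 + $8,415 = $15,682 (under)
Week 36–Week 39: $827 + $324 + $8,415 + $11,148 = $20,714 (under)
Week 37–Week 40: $324 + $8,415 + $11,148 + $8,391 = $28,278 (over)
Week 38–Week 41: $8,415 + $11,148 + $8,391 + $8,665 = $36,619 (over)
Week 39–Week 42: $11,148 + $8,391 + $8,665 + $17,732 = $45,936 (over)
Week 40–Week 43: $8,391 + $8,665 + $17,732 + $2,054 = $36,842 (over)
Week 41–Week 44: $8,665 + $17,732 + $2,054 + $7,704 = $36,155 (over)
5 windows exceed the threshold.

5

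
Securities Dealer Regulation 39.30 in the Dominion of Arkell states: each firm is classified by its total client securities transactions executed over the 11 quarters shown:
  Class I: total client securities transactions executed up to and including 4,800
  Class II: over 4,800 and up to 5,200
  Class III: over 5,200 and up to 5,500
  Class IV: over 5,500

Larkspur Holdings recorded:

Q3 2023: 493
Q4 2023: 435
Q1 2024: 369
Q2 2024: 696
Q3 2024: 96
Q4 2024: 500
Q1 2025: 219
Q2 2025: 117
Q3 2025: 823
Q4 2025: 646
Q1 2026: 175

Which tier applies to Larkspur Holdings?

Total client securities transactions executed: 493 + 435 + 369 + 696 + 96 + 500 + 219 + 117 + 823 + 646 + 175 = 4,569.
4,569 ≤ 4,800, so Class I applies.

Class I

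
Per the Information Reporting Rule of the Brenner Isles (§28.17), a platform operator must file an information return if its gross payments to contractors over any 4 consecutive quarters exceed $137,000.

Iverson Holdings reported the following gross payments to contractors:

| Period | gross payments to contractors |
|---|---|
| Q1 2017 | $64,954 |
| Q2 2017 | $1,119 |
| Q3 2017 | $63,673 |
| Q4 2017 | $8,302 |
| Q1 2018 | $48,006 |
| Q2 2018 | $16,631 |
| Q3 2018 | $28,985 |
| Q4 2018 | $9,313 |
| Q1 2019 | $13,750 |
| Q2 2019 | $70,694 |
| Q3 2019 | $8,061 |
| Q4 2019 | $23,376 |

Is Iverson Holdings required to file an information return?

Q1 2017–Q4 2017: $64,954 + $1,119 + $63,673 + $8,302 = $138,048 (over)
Q2 2017–Q1 2018: $1,119 + $63,673 + $8,302 + $48,006 = $121,100 (under)
Q3 2017–Q2 2018: $63,673 + $8,302 + $48,006 + $16,631 = $136,612 (under)
Q4 2017–Q3 2018: $8,302 + $48,006 + $16,631 + $28,985 = $101,924 (under)
Q1 2018–Q4 2018: $48,006 + $16,631 + $28,985 + $9,313 = $102,935 (under)
Q2 2018–Q1 2019: $16,631 + $28,985 + $9,313 + $13,750 = $68,679 (under)
Q3 2018–Q2 2019: $28,985 + $9,313 + $13,750 + $70,694 = $122,742 (under)
Q4 2018–Q3 2019: $9,313 + $13,750 + $70,694 + $8,061 = $101,818 (under)
Q1 2019–Q4 2019: $13,750 + $70,694 + $8,061 + $23,376 = $115,881 (under)
At least one window exceeds $137,000.

Yes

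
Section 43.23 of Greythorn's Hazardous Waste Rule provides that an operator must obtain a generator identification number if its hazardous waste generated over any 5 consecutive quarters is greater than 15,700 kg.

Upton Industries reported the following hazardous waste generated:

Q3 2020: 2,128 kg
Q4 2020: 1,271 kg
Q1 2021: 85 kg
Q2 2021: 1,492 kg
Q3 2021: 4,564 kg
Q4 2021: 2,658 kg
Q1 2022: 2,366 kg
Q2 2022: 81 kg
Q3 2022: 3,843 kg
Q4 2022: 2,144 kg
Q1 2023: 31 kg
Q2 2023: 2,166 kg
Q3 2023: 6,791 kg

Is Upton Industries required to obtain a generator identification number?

Q3 2020–Q3 2021: 2,128 kg + 1,271 kg + 85 kg + 1,492 kg + 4,564 kg = 9,540 kg (under)
Q4 2020–Q4 2021: 1,271 kg + 85 kg + 1,492 kg + 4,564 kg + 2,658 kg = 10,070 kg (under)
Q1 2021–Q1 2022: 85 kg + 1,492 kg + 4,564 kg + 2,658 kg + 2,366 kg = 11,165 kg (under)
Q2 2021–Q2 2022: 1,492 kg + 4,564 kg + 2,658 kg + 2,366 kg + 81 kg = 11,161 kg (under)
Q3 2021–Q3 2022: 4,564 kg + 2,658 kg + 2,366 kg + 81 kg + 3,843 kg = 13,512 kg (under)
Q4 2021–Q4 2022: 2,658 kg + 2,366 kg + 81 kg + 3,843 kg + 2,144 kg = 11,092 kg (under)
Q1 2022–Q1 2023: 2,366 kg + 81 kg + 3,843 kg + 2,144 kg + 31 kg = 8,465 kg (under)
Q2 2022–Q2 2023: 81 kg + 3,843 kg + 2,144 kg + 31 kg + 2,166 kg = 8,265 kg (under)
Q3 2022–Q3 2023: 3,843 kg + 2,144 kg + 31 kg + 2,166 kg + 6,791 kg = 14,975 kg (under)
No window exceeds 15,700 kg.

No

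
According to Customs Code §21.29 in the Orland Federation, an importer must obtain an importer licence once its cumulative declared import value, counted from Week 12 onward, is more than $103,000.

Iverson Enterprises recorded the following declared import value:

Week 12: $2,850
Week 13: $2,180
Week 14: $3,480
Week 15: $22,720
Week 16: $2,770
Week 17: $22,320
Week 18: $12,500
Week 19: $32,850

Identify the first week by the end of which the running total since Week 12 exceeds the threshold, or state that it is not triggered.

Not triggered

Through Week 12: $2,850
Through Week 13: $5,030
Through Week 14: $8,510
Through Week 15: $31,230
Through Week 16: $34,000
Through Week 17: $56,320
Through Week 18: $68,820
Through Week 19: $101,670
Final cumulative total $101,670 ≤ $103,000; the threshold is never exceeded.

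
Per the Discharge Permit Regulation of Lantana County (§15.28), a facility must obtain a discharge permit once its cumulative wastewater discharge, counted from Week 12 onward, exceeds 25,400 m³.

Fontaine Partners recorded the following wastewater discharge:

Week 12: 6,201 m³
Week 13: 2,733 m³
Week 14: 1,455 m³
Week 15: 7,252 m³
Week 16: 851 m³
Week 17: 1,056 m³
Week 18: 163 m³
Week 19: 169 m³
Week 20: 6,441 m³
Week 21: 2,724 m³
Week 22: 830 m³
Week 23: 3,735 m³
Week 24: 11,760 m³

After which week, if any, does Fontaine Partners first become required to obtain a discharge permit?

Through Week 12: 6,201 m³
Through Week 13: 8,934 m³
Through Week 14: 10,389 m³
Through Week 15: 17,641 m³
Through Week 16: 18,492 m³
Through Week 17: 19,548 m³
Through Week 18: 19,711 m³
Through Week 19: 19,880 m³
Through Week 20: 26,321 m³ ← exceeds threshold

Week 20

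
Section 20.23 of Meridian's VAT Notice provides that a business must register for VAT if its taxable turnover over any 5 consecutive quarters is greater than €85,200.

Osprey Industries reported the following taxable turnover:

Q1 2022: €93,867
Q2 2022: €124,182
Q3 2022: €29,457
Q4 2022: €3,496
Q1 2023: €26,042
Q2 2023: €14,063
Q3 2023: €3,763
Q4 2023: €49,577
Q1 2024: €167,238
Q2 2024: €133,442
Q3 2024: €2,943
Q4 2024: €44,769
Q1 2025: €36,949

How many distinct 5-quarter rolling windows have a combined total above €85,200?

Q1 2022–Q1 2023: €93,867 + €124,182 + €29,457 + €3,496 + €26,042 = €277,044 (over)
Q2 2022–Q2 2023: €124,182 + €29,457 + €3,496 + €26,042 + €14,063 = €197,240 (over)
Q3 2022–Q3 2023: €29,457 + €3,496 + €26,042 + €14,063 + €3,763 = €76,821 (under)
Q4 2022–Q4 2023: €3,496 + €26,042 + €14,063 + €3,763 + €49,577 = €96,941 (over)
Q1 2023–Q1 2024: €26,042 + €14,063 + €3,763 + €49,577 + €167,238 = €260,683 (over)
Q2 2023–Q2 2024: €14,063 + €3,763 + €49,577 + €167,238 + €133,442 = €368,083 (over)
Q3 2023–Q3 2024: €3,763 + €49,577 + €167,238 + €133,442 + €2,943 = €356,963 (over)
Q4 2023–Q4 2024: €49,577 + €167,238 + €133,442 + €2,943 + €44,769 = €397,969 (over)
Q1 2024–Q1 2025: €167,238 + €133,442 + €2,943 + €44,769 + €36,949 = €385,341 (over)
8 windows exceed the threshold.

8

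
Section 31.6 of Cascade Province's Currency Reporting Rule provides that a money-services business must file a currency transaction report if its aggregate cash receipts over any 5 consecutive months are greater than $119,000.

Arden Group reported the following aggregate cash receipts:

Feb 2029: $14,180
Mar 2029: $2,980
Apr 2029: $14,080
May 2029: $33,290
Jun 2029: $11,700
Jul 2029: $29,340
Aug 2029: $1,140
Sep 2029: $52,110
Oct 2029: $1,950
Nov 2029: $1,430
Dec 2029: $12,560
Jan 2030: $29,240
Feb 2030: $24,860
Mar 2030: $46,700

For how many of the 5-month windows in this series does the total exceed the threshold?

Feb 2029–Jun 2029: $14,180 + $2,980 + $14,080 + $33,290 + $11,700 = $76,230 (under)
Mar 2029–Jul 2029: $2,980 + $14,080 + $33,290 + $11,700 + $29,340 = $91,390 (under)
Apr 2029–Aug 2029: $14,080 + $33,290 + $11,700 + $29,340 + $1,140 = $89,550 (under)
May 2029–Sep 2029: $33,290 + $11,700 + $29,340 + $1,140 + $52,110 = $127,580 (over)
Jun 2029–Oct 2029: $11,700 + $29,340 + $1,140 + $52,110 + $1,950 = $96,240 (under)
Jul 2029–Nov 2029: $29,340 + $1,140 + $52,110 + $1,950 + $1,430 = $85,970 (under)
Aug 2029–Dec 2029: $1,140 + $52,110 + $1,950 + $1,430 + $12,560 = $69,190 (under)
Sep 2029–Jan 2030: $52,110 + $1,950 + $1,430 + $12,560 + $29,240 = $97,290 (under)
Oct 2029–Feb 2030: $1,950 + $1,430 + $12,560 + $29,240 + $24,860 = $70,040 (under)
Nov 2029–Mar 2030: $1,430 + $12,560 + $29,240 + $24,860 + $46,700 = $114,790 (under)
1 window exceeds the threshold.

1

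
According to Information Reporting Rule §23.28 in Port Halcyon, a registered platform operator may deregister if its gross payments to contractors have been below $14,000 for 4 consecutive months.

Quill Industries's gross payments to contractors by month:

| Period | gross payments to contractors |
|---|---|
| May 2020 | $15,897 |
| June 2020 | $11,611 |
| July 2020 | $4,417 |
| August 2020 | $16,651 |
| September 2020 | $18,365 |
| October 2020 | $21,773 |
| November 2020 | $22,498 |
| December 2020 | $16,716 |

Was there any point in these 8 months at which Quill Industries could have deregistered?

No

Months below $14,000: June 2020, July 2020.
Longest run of consecutive months below the threshold: 2.
2 < 4, so Quill Industries never became eligible.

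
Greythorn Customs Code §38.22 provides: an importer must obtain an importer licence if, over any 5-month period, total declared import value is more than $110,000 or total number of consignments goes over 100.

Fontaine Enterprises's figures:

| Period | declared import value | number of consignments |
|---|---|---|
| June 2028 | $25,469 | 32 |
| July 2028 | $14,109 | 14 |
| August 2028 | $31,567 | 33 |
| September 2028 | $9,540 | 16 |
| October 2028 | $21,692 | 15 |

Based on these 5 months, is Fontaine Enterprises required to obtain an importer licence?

Total declared import value: $25,469 + $14,109 + $31,567 + $9,540 + $21,692 = $102,377 (≤ $110,000).
Total number of consignments: 32 + 14 + 33 + 16 + 15 = 110 (> 100).
The test is 'or': at least one threshold is exceeded.

Yes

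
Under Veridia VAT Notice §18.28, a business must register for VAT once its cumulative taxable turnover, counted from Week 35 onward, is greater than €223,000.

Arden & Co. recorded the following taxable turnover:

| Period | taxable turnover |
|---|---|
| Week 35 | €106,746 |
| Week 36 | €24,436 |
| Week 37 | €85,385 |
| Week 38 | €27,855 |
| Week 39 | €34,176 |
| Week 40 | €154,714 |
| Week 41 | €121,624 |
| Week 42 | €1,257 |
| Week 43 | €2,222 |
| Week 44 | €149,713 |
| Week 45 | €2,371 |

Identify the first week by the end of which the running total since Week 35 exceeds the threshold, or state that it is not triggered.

Through Week 35: €106,746
Through Week 36: €131,182
Through Week 37: €216,567
Through Week 38: €244,422 ← exceeds threshold

Week 38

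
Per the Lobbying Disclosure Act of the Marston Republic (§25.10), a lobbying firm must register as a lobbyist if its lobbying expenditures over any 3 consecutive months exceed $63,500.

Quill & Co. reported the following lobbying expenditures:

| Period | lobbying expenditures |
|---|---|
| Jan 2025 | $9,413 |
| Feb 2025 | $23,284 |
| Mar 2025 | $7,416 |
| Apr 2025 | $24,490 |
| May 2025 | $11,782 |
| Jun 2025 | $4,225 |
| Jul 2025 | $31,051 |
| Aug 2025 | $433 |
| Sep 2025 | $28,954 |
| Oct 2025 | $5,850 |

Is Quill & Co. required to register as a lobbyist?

Jan 2025–Mar 2025: $9,413 + $23,284 + $7,416 = $40,113 (under)
Feb 2025–Apr 2025: $23,284 + $7,416 + $24,490 = $55,190 (under)
Mar 2025–May 2025: $7,416 + $24,490 + $11,782 = $43,688 (under)
Apr 2025–Jun 2025: $24,490 + $11,782 + $4,225 = $40,497 (under)
May 2025–Jul 2025: $11,782 + $4,225 + $31,051 = $47,058 (under)
Jun 2025–Aug 2025: $4,225 + $31,051 + $433 = $35,709 (under)
Jul 2025–Sep 2025: $31,051 + $433 + $28,954 = $60,438 (under)
Aug 2025–Oct 2025: $433 + $28,954 + $5,850 = $35,237 (under)
No window exceeds $63,500.

No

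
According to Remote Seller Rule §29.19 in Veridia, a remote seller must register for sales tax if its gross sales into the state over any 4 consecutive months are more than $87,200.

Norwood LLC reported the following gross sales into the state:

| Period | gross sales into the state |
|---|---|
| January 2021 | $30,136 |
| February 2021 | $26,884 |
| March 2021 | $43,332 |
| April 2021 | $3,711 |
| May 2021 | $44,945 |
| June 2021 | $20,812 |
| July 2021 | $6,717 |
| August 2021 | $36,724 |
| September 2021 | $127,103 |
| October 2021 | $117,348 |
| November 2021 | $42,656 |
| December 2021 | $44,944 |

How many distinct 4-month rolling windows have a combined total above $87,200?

January 2021–April 2021: $30,136 + $26,884 + $43,332 + $3,711 = $104,063 (over)
February 2021–May 2021: $26,884 + $43,332 + $3,711 + $44,945 = $118,872 (over)
March 2021–June 2021: $43,332 + $3,711 + $44,945 + $20,812 = $112,800 (over)
April 2021–July 2021: $3,711 + $44,945 + $20,812 + $6,717 = $76,185 (under)
May 2021–August 2021: $44,945 + $20,812 + $6,717 + $36,724 = $109,198 (over)
June 2021–September 2021: $20,812 + $6,717 + $36,724 + $127,103 = $191,356 (over)
July 2021–October 2021: $6,717 + $36,724 + $127,103 + $117,348 = $287,892 (over)
August 2021–November 2021: $36,724 + $127,103 + $117,348 + $42,656 = $323,831 (over)
September 2021–December 2021: $127,103 + $117,348 + $42,656 + $44,944 = $332,051 (over)
8 windows exceed the threshold.

8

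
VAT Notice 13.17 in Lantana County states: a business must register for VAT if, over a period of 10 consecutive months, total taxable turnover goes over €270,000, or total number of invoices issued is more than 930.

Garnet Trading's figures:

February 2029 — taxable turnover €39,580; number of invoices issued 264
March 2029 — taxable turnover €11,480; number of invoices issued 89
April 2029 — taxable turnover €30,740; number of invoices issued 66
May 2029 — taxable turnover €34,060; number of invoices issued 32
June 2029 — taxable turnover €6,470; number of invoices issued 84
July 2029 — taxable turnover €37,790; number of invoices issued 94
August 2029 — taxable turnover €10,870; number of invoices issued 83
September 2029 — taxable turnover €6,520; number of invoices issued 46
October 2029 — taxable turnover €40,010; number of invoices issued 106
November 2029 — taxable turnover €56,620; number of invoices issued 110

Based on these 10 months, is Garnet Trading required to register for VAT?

Total taxable turnover: €39,580 + €11,480 + €30,740 + €34,060 + €6,470 + €37,790 + €10,870 + €6,520 + €40,010 + €56,620 = €274,140 (> €270,000).
Total number of invoices issued: 264 + 89 + 66 + 32 + 84 + 94 + 83 + 46 + 106 + 110 = 974 (> 930).
The test is 'or': at least one threshold is exceeded.

Yes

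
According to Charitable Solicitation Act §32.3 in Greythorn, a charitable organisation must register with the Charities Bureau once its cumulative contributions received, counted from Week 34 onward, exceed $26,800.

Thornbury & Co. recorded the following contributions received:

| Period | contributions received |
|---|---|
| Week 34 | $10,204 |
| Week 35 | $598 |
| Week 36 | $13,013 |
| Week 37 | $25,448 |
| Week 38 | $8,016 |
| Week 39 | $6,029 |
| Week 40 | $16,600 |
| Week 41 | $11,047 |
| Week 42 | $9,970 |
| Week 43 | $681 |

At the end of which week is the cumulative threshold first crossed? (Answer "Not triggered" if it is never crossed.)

Week 37

Through Week 34: $10,204
Through Week 35: $10,802
Through Week 36: $23,815
Through Week 37: $49,263 ← exceeds threshold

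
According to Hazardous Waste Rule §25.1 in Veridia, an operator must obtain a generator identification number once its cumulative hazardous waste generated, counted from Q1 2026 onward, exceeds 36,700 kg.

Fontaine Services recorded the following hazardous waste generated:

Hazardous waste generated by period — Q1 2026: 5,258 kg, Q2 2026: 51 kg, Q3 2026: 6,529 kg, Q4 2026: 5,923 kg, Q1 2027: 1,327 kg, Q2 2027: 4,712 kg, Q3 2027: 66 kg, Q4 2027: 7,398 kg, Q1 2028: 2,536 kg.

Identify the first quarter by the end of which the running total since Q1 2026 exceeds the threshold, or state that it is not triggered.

Through Q1 2026: 5,258 kg
Through Q2 2026: 5,309 kg
Through Q3 2026: 11,838 kg
Through Q4 2026: 17,761 kg
Through Q1 2027: 19,088 kg
Through Q2 2027: 23,800 kg
Through Q3 2027: 23,866 kg
Through Q4 2027: 31,264 kg
Through Q1 2028: 33,800 kg
Final cumulative total 33,800 kg ≤ 36,700 kg; the threshold is never exceeded.

Not triggered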